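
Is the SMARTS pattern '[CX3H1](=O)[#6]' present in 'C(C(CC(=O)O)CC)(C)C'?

The pattern [CX3H1](=O)[#6] describes an sp2 carbon with one H, double-bonded to O and single-bonded to carbon — an aldehyde.
The closest candidate here is a carboxylic acid group (-C(=O)OH), but the carbonyl carbon has H0 and is bonded to O, not H1. No other fragment satisfies the full query, so there is no match.

No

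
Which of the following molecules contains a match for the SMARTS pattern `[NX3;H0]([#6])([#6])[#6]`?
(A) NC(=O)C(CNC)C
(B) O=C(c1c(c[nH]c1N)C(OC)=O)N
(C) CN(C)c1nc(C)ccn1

[NX3;H0]([#6])([#6])[#6] describes a trivalent nitrogen with no H, bonded to three carbons (a tertiary amine).
(A) has a primary amide (-C(=O)NH2) but the amide nitrogen has H2 and only one carbon neighbour.
(B) has a primary amide (-C(=O)NH2) but the amide nitrogen has H2 and only one carbon neighbour.
(C) contains a dimethylamino group (-N(CH3)2), which satisfies every atom and bond constraint.
So the answer is (C).

C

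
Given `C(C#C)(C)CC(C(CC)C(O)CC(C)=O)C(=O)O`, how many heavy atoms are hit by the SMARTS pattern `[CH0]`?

3

The query [CH0] means: aliphatic carbon with no attached hydrogen.
Check the 18 heavy atoms by environment: 3× C (H3) → no; 5× C (H1) → no; 3× C (H2) → no; 2× O (H1) → no; 3× C (H0) → match; 2× O (H0) → no.
That gives 3 matching atoms.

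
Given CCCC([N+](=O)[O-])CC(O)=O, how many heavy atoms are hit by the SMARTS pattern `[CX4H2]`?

The query [CX4H2] means: sp3 carbon (X4) with exactly two hydrogens.
Check the 11 heavy atoms by environment: 3× C (H2, X4) → match; 1× C (H1, X4) → no; 1× C (H0, X3) → no; 2× O (H0, X1) → no; 1× O (H1, X2) → no; 1× C (H3, X4) → no; 1× N (charge +1, H0, X3) → no; 1× O (charge -1, H0, X1) → no.
That gives 3 matching atoms.

3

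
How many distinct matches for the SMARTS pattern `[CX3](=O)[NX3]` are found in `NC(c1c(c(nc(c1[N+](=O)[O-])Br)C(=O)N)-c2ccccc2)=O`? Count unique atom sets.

2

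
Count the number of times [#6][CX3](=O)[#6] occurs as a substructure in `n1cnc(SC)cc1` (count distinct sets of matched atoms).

[#6][CX3](=O)[#6] is the SMARTS for a ketone: a carbonyl carbon (no H) flanked by two carbons.
No fragment in the molecule satisfies every constraint, giving 0 matches.

0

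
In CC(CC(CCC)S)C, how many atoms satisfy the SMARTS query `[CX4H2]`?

3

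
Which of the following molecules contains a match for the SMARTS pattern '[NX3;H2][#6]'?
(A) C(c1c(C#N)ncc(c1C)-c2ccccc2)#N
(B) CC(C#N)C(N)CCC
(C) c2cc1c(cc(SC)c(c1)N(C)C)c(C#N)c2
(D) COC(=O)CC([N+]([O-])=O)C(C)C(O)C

B

[NX3;H2][#6] describes a trivalent nitrogen with two H attached to carbon (a primary amine).
(A) has a nitrile (-C#N) but the nitrogen is NX1 (triple-bonded), not NX3 with two H.
(B) contains a primary amino group (-NH2), which satisfies every atom and bond constraint.
(C) has a dimethylamino group (-N(CH3)2) but the nitrogen has H0, not H2.
(D) has a nitro group (-[N+](=O)[O-]) but the nitrogen is [N+] with no H, not NX3H2.
So the answer is (B).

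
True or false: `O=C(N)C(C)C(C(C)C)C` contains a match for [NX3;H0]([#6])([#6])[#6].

The pattern [NX3;H0]([#6])([#6])[#6] describes a trivalent nitrogen with no H, bonded to three carbons — a tertiary amine.
The closest candidate here is a primary amide (-C(=O)NH2), but the amide nitrogen has H2 and only one carbon neighbour. No other fragment satisfies the full query, so there is no match.

False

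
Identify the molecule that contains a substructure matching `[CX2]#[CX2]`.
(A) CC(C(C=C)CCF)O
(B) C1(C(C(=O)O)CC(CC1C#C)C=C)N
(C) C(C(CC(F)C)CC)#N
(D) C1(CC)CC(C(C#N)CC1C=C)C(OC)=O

[CX2]#[CX2] describes a carbon-carbon triple bond (an alkyne).
(A) has a vinyl group (-CH=CH2) but the C=C is a double bond; both carbons are CX3, not CX2.
(B) contains an ethynyl group (-C#CH), which satisfies every atom and bond constraint.
(C) has a nitrile (-C#N) but the triple bond is C#N, not C#C.
(D) has a nitrile (-C#N) but the triple bond is C#N, not C#C.
So the answer is (B).

B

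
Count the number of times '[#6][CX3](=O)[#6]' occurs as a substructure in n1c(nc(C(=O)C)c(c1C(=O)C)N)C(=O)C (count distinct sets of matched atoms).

3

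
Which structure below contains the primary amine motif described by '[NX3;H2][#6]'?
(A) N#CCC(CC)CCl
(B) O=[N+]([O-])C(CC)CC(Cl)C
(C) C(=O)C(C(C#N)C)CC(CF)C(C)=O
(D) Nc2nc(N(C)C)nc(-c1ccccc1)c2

D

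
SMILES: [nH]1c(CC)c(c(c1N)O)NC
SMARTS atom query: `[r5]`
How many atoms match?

The query [r5] means: r5 matches atoms in a five-membered ring.
Check the 11 heavy atoms by environment: 1× n (aromatic, in 5-ring) → match; 4× c (aromatic, in 5-ring) → match; 3× C (acyclic) → no; 1× O (acyclic) → no; 2× N (acyclic) → no.
Summing the matching environments: 1 + 4 = 5 matching atoms.

5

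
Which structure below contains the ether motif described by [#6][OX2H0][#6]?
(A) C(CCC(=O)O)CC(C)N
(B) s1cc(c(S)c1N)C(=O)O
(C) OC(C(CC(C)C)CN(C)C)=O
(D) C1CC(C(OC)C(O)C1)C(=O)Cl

D

[#6][OX2H0][#6] describes an aliphatic oxygen bridging two carbons with no H on the oxygen (an ether).
(A) has a carboxylic acid group (-C(=O)OH) but the -OH oxygen has H1; the =O is OX1, not OX2.
(B) has a carboxylic acid group (-C(=O)OH) but the -OH oxygen has H1; the =O is OX1, not OX2.
(C) has a carboxylic acid group (-C(=O)OH) but the -OH oxygen has H1; the =O is OX1, not OX2.
(D) contains a methoxy ether (-OCH3), which satisfies every atom and bond constraint.
So the answer is (D).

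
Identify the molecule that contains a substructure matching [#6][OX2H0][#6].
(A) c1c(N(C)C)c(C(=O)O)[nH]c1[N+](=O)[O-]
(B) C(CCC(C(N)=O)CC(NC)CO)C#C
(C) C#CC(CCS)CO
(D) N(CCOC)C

D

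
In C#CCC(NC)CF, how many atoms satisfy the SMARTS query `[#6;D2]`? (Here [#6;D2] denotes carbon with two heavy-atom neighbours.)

3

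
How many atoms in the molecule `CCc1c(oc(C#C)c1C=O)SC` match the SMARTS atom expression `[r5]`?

5

The query [r5] means: r5 matches atoms in a five-membered ring.
Check the 13 heavy atoms by environment: 1× o (aromatic, in 5-ring) → match; 4× c (aromatic, in 5-ring) → match; 1× S (acyclic) → no; 6× C (acyclic) → no; 1× O (acyclic) → no.
Summing the matching environments: 1 + 4 = 5 matching atoms.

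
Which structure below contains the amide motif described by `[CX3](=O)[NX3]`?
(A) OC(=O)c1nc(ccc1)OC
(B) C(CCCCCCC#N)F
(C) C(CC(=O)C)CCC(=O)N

[CX3](=O)[NX3] describes a carbonyl carbon bonded to a trivalent nitrogen (an amide).
(A) has a carboxylic acid group (-C(=O)OH) but the carbonyl is bonded to O, not to an NX3 nitrogen.
(B) has a nitrile (-C#N) but the nitrile N is NX1 (triple-bonded), not NX3.
(C) contains a primary amide (-C(=O)NH2), which satisfies every atom and bond constraint.
So the answer is (C).

C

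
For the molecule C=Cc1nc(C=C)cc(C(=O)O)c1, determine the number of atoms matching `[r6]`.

6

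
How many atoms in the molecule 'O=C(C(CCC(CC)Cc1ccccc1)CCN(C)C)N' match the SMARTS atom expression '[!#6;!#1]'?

3

The query [!#6;!#1] means: not carbon and not hydrogen — any heteroatom.
Check the 21 heavy atoms by environment: 12× C → no; 2× N → match; 1× O → match; 6× c (aromatic) → no.
Summing the matching environments: 2 + 1 = 3 matching atoms.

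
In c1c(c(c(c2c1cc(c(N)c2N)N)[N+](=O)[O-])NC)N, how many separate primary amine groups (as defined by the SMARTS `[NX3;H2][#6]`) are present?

[NX3;H2][#6] is the SMARTS for a primary amine: a trivalent nitrogen with two H attached to carbon.
The molecule carries 4 separate instances of a primary amino group (-NH2) meeting every constraint; each maps to a distinct set of atoms, giving 4 matches.

4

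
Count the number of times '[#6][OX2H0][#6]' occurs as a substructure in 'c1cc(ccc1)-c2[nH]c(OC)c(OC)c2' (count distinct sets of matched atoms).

2

[#6][OX2H0][#6] is the SMARTS for an ether: an aliphatic oxygen bridging two carbons with no H on the oxygen.
The molecule carries 2 separate instances of a methoxy ether (-OCH3) meeting every constraint; each maps to a distinct set of atoms, giving 2 matches.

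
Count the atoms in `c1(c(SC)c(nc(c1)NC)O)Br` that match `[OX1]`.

Check the 12 heavy atoms by environment: 1× n (aromatic, X2) → no; 5× c (aromatic, X3) → no; 1× S (X2) → no; 2× C (X4) → no; 1× N (X3) → no; 1× Br (X1) → no; 1× O (X2) → no.
No environment satisfies the query, so 0 matching atoms.

0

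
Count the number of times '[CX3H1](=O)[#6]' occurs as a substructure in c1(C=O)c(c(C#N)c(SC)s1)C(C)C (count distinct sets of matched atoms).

1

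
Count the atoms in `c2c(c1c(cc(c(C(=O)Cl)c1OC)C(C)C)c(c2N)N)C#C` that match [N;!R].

The query [N;!R] means: aliphatic nitrogen not in a ring.
Check the 22 heavy atoms by environment: 10× c (aromatic, in 6-ring) → no; 7× C (acyclic) → no; 2× O (acyclic) → no; 1× Cl (acyclic) → no; 2× N (acyclic) → match.
That gives 2 matching atoms.

2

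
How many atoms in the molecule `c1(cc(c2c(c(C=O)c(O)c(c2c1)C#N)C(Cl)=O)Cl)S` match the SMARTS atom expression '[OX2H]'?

The query [OX2H] means: aliphatic oxygen with two connections, one of which is H — an -OH oxygen.
Check the 20 heavy atoms by environment: 8× c (aromatic, H0, X3) → no; 2× c (aromatic, H1, X3) → no; 1× C (H1, X3) → no; 2× O (H0, X1) → no; 2× Cl (H0, X1) → no; 1× C (H0, X2) → no; 1× N (H0, X1) → no; 1× O (H1, X2) → match; 1× S (H1, X2) → no; 1× C (H0, X3) → no.
That gives 1 matching atom.

1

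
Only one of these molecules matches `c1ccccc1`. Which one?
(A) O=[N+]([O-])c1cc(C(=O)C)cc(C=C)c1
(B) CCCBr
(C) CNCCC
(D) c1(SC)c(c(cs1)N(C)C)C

A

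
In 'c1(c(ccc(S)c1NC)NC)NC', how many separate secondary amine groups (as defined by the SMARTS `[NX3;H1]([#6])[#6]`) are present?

3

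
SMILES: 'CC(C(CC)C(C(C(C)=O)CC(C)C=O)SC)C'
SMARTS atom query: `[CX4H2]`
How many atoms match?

2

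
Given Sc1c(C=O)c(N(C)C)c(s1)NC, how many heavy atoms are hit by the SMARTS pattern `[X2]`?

The query [X2] means: any atom with exactly two total connections (bonds + H).
Check the 13 heavy atoms by environment: 1× s (aromatic, X2) → match; 4× c (aromatic, X3) → no; 2× N (X3) → no; 3× C (X4) → no; 1× S (X2) → match; 1× C (X3) → no; 1× O (X1) → no.
Summing the matching environments: 1 + 1 = 2 matching atoms.

2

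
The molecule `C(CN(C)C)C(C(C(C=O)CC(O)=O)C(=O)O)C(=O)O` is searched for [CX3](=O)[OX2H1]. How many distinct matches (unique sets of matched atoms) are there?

3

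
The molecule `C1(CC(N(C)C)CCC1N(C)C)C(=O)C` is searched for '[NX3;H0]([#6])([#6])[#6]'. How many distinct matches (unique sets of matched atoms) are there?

[NX3;H0]([#6])([#6])[#6] is the SMARTS for a tertiary amine: a trivalent nitrogen with no H, bonded to three carbons.
The molecule carries 2 separate instances of a dimethylamino group (-N(CH3)2) meeting every constraint; each maps to a distinct set of atoms, giving 2 matches.

2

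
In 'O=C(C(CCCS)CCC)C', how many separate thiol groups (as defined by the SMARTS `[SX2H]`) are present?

1

[SX2H] is the SMARTS for a thiol: an aliphatic sulfur with two connections, one being H.
Exactly one fragment in the molecule meets all constraints, giving 1 match.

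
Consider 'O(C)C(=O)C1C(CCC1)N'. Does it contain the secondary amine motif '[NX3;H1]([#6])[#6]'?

The pattern [NX3;H1]([#6])[#6] describes a trivalent nitrogen with one H, bonded to two carbons — a secondary amine.
The closest candidate here is a primary amino group (-NH2), but the nitrogen has H2 and only one carbon neighbour. No other fragment satisfies the full query, so there is no match.

No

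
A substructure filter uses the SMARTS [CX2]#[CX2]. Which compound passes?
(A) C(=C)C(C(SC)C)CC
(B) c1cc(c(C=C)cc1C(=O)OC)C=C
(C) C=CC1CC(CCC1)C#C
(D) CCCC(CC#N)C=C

[CX2]#[CX2] describes a carbon-carbon triple bond (an alkyne).
(A) has a vinyl group (-CH=CH2) but the C=C is a double bond; both carbons are CX3, not CX2.
(B) has a vinyl group (-CH=CH2) but the C=C is a double bond; both carbons are CX3, not CX2.
(C) contains an ethynyl group (-C#CH), which satisfies every atom and bond constraint.
(D) has a vinyl group (-CH=CH2) but the C=C is a double bond; both carbons are CX3, not CX2.
So the answer is (C).

C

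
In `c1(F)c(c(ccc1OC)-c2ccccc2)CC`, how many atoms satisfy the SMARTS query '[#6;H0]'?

Check the 17 heavy atoms by environment: 7× c (aromatic, H1) → no; 5× c (aromatic, H0) → match; 1× O (H0) → no; 2× C (H3) → no; 1× F (H0) → no; 1× C (H2) → no.
That gives 5 matching atoms.

5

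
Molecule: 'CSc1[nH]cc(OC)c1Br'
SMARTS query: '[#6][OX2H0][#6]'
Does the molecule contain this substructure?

Yes

The pattern [#6][OX2H0][#6] describes an aliphatic oxygen bridging two carbons with no H on the oxygen — an ether.
The molecule carries a methoxy ether (-OCH3), whose atoms satisfy every constraint of the query, so the pattern matches.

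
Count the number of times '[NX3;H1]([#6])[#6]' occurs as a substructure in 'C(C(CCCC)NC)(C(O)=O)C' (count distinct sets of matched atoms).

1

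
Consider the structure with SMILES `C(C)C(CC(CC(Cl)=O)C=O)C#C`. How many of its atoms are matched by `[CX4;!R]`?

The query [CX4;!R] means: aliphatic carbon with four total connections, not in a ring.
Check the 13 heavy atoms by environment: 6× C (X4, acyclic) → match; 2× C (X3, acyclic) → no; 2× O (X1, acyclic) → no; 1× Cl (X1, acyclic) → no; 2× C (X2, acyclic) → no.
That gives 6 matching atoms.

6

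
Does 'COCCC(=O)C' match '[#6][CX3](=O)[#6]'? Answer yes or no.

Yes

The pattern [#6][CX3](=O)[#6] describes a carbonyl carbon (no H) flanked by two carbons — a ketone.
The molecule carries an acetyl/ketone group (-C(=O)CH3), whose atoms satisfy every constraint of the query, so the pattern matches.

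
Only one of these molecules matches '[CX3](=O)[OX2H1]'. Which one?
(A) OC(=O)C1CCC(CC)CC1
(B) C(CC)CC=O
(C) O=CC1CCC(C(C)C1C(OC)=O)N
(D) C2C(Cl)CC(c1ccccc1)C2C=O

A

[CX3](=O)[OX2H1] describes an sp2 carbon double-bonded to O and single-bonded to an -OH oxygen (a carboxylic acid).
(A) contains a carboxylic acid group (-C(=O)OH), which satisfies every atom and bond constraint.
(B) has an aldehyde (-CHO) but there is no singly-bonded oxygen on the carbonyl carbon.
(C) has an aldehyde (-CHO) but there is no singly-bonded oxygen on the carbonyl carbon.
(D) has an aldehyde (-CHO) but there is no singly-bonded oxygen on the carbonyl carbon.
So the answer is (A).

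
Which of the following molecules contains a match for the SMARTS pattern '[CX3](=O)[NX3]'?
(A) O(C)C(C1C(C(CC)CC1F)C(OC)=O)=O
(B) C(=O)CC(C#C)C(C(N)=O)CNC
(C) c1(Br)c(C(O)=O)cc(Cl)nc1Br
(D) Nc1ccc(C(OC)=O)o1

B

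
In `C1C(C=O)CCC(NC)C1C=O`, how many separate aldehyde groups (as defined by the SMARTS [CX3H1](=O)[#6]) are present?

2

[CX3H1](=O)[#6] is the SMARTS for an aldehyde: an sp2 carbon with one H, double-bonded to O and single-bonded to carbon.
The molecule carries 2 separate instances of an aldehyde (-CHO) meeting every constraint; each maps to a distinct set of atoms, giving 2 matches.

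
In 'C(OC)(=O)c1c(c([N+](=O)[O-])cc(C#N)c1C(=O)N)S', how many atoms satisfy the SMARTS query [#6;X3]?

8

The query [#6;X3] means: any carbon (aromatic or not) with three total connections.
Check the 19 heavy atoms by environment: 6× c (aromatic, X3) → match; 2× C (X3) → match; 3× O (X1) → no; 1× O (X2) → no; 1× C (X4) → no; 1× S (X2) → no; 1× N (charge +1, X3) → no; 1× O (charge -1, X1) → no; 1× N (X3) → no; 1× C (X2) → no; 1× N (X1) → no.
Summing the matching environments: 6 + 2 = 8 matching atoms.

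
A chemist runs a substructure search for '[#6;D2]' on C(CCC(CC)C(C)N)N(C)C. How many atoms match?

The query [#6;D2] means: any carbon bonded to exactly two heavy atoms.
Check the 12 heavy atoms by environment: 4× C (D2) → match; 2× C (D3) → no; 4× C (D1) → no; 1× N (D1) → no; 1× N (D3) → no.
That gives 4 matching atoms.

4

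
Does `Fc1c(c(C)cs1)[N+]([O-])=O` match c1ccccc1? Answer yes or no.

No

The pattern c1ccccc1 describes six aromatic carbons in a ring — a benzene ring.
The closest candidate here is a methyl group (-CH3), but no six-membered all-carbon aromatic ring is present. No other fragment satisfies the full query, so there is no match.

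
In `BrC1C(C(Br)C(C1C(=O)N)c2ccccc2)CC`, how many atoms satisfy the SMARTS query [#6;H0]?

Check the 18 heavy atoms by environment: 5× C (H1) → no; 1× c (aromatic, H0) → match; 5× c (aromatic, H1) → no; 2× Br (H0) → no; 1× C (H0) → match; 1× O (H0) → no; 1× N (H2) → no; 1× C (H2) → no; 1× C (H3) → no.
Summing the matching environments: 1 + 1 = 2 matching atoms.

2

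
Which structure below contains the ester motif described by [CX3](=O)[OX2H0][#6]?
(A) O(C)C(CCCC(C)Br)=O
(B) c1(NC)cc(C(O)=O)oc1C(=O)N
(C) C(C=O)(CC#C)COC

A

[CX3](=O)[OX2H0][#6] describes a carbonyl carbon bonded to an oxygen that is itself bonded to carbon (no H on that O) (an ester).
(A) contains a methyl-ester group (-C(=O)OCH3), which satisfies every atom and bond constraint.
(B) has a primary amide (-C(=O)NH2) but the carbonyl is bonded to N, not to an O-C linkage.
(C) has a methoxy ether (-OCH3) but the ether oxygen is not adjacent to a C=O carbon.
So the answer is (A).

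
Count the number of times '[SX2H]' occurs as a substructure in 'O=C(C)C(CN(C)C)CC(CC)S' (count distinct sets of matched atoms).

[SX2H] is the SMARTS for a thiol: an aliphatic sulfur with two connections, one being H.
Exactly one fragment in the molecule meets all constraints, giving 1 match.

1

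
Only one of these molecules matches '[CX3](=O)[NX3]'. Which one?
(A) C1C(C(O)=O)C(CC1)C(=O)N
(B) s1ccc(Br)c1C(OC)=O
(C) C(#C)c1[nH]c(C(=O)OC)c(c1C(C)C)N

[CX3](=O)[NX3] describes a carbonyl carbon bonded to a trivalent nitrogen (an amide).
(A) contains a primary amide (-C(=O)NH2), which satisfies every atom and bond constraint.
(B) has a methyl-ester group (-C(=O)OCH3) but the carbonyl is bonded to O, not to an NX3 nitrogen.
(C) has a primary amino group (-NH2) but the -NH2 is not attached to a carbonyl carbon.
So the answer is (A).

A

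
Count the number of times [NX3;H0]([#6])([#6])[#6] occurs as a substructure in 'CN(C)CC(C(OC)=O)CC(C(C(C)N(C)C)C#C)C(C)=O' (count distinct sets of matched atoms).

2

[NX3;H0]([#6])([#6])[#6] is the SMARTS for a tertiary amine: a trivalent nitrogen with no H, bonded to three carbons.
The molecule carries 2 separate instances of a dimethylamino group (-N(CH3)2) meeting every constraint; each maps to a distinct set of atoms, giving 2 matches.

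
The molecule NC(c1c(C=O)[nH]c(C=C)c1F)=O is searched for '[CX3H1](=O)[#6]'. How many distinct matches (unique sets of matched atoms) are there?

[CX3H1](=O)[#6] is the SMARTS for an aldehyde: an sp2 carbon with one H, double-bonded to O and single-bonded to carbon.
Exactly one fragment in the molecule meets all constraints, giving 1 match.

1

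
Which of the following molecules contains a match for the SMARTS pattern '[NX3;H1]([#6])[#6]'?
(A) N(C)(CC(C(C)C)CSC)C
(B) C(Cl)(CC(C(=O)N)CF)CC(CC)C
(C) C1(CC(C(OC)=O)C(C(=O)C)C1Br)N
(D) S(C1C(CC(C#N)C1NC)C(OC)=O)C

D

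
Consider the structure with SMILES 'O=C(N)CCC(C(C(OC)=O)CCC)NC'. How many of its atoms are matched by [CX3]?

2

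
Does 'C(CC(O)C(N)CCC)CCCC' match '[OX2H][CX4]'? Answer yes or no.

Yes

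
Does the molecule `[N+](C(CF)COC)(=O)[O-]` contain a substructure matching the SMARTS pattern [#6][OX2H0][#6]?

Yes

The pattern [#6][OX2H0][#6] describes an aliphatic oxygen bridging two carbons with no H on the oxygen — an ether.
The molecule carries a methoxy ether (-OCH3), whose atoms satisfy every constraint of the query, so the pattern matches.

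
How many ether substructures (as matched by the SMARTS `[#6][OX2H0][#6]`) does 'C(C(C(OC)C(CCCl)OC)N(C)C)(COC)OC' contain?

4

[#6][OX2H0][#6] is the SMARTS for an ether: an aliphatic oxygen bridging two carbons with no H on the oxygen.
The molecule carries 4 separate instances of a methoxy ether (-OCH3) meeting every constraint; each maps to a distinct set of atoms, giving 4 matches.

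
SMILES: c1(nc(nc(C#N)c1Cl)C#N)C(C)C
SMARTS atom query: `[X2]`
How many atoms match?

4

The query [X2] means: any atom with exactly two total connections (bonds + H).
Check the 14 heavy atoms by environment: 2× n (aromatic, X2) → match; 4× c (aromatic, X3) → no; 2× C (X2) → match; 2× N (X1) → no; 3× C (X4) → no; 1× Cl (X1) → no.
Summing the matching environments: 2 + 2 = 4 matching atoms.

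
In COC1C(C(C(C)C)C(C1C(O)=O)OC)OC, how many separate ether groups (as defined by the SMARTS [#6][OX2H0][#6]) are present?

3

[#6][OX2H0][#6] is the SMARTS for an ether: an aliphatic oxygen bridging two carbons with no H on the oxygen.
The molecule carries 3 separate instances of a methoxy ether (-OCH3) meeting every constraint; each maps to a distinct set of atoms, giving 3 matches.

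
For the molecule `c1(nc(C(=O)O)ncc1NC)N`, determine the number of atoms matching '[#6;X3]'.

The query [#6;X3] means: any carbon (aromatic or not) with three total connections.
Check the 12 heavy atoms by environment: 2× n (aromatic, X2) → no; 4× c (aromatic, X3) → match; 2× N (X3) → no; 1× C (X4) → no; 1× C (X3) → match; 1× O (X1) → no; 1× O (X2) → no.
Summing the matching environments: 4 + 1 = 5 matching atoms.

5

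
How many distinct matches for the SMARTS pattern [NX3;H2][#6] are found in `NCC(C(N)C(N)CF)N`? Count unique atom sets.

[NX3;H2][#6] is the SMARTS for a primary amine: a trivalent nitrogen with two H attached to carbon.
The molecule carries 4 separate instances of a primary amino group (-NH2) meeting every constraint; each maps to a distinct set of atoms, giving 4 matches.

4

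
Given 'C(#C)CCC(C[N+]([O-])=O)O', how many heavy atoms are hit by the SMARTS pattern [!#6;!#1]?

4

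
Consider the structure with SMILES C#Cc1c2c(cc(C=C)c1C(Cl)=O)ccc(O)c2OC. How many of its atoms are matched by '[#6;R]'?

10

The query [#6;R] means: carbon that is part of a ring.
Check the 20 heavy atoms by environment: 10× c (aromatic, in 6-ring) → match; 6× C (acyclic) → no; 3× O (acyclic) → no; 1× Cl (acyclic) → no.
That gives 10 matching atoms.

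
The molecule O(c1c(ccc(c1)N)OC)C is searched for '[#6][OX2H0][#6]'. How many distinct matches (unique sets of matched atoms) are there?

2

[#6][OX2H0][#6] is the SMARTS for an ether: an aliphatic oxygen bridging two carbons with no H on the oxygen.
The molecule carries 2 separate instances of a methoxy ether (-OCH3) meeting every constraint; each maps to a distinct set of atoms, giving 2 matches.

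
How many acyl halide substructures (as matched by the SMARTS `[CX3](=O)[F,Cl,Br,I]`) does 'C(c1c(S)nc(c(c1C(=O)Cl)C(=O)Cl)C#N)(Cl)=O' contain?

[CX3](=O)[F,Cl,Br,I] is the SMARTS for an acyl halide: a carbonyl carbon bonded to a halogen.
The molecule carries 3 separate instances of an acyl chloride (-C(=O)Cl) meeting every constraint; each maps to a distinct set of atoms, giving 3 matches.

3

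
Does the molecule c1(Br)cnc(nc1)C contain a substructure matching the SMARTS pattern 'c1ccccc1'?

No

The pattern c1ccccc1 describes six aromatic carbons in a ring — a benzene ring.
The closest candidate here is a methyl group (-CH3), but no six-membered all-carbon aromatic ring is present. No other fragment satisfies the full query, so there is no match.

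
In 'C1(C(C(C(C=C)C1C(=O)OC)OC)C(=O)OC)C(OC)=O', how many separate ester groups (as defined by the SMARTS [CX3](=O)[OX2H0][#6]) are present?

[CX3](=O)[OX2H0][#6] is the SMARTS for an ester: a carbonyl carbon bonded to an oxygen that is itself bonded to carbon (no H on that O).
The molecule carries 3 separate instances of a methyl-ester group (-C(=O)OCH3) meeting every constraint; each maps to a distinct set of atoms, giving 3 matches.

3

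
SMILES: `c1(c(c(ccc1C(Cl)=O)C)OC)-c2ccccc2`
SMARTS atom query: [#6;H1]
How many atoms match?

7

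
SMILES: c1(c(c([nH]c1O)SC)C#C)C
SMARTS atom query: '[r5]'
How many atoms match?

The query [r5] means: r5 matches atoms in a five-membered ring.
Check the 11 heavy atoms by environment: 1× n (aromatic, in 5-ring) → match; 4× c (aromatic, in 5-ring) → match; 4× C (acyclic) → no; 1× O (acyclic) → no; 1× S (acyclic) → no.
Summing the matching environments: 1 + 4 = 5 matching atoms.

5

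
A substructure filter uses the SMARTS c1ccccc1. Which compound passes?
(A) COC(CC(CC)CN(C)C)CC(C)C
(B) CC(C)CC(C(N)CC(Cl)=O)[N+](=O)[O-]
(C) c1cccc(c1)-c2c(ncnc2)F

c1ccccc1 describes six aromatic carbons in a ring (a benzene ring).
(A) has a methyl group (-CH3) but no six-membered all-carbon aromatic ring is present.
(B) has a methyl group (-CH3) but no six-membered all-carbon aromatic ring is present.
(C) contains a phenyl ring, which satisfies every atom and bond constraint.
So the answer is (C).

C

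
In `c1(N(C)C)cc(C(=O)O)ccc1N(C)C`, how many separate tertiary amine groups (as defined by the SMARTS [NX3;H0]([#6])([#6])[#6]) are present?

2

[NX3;H0]([#6])([#6])[#6] is the SMARTS for a tertiary amine: a trivalent nitrogen with no H, bonded to three carbons.
The molecule carries 2 separate instances of a dimethylamino group (-N(CH3)2) meeting every constraint; each maps to a distinct set of atoms, giving 2 matches.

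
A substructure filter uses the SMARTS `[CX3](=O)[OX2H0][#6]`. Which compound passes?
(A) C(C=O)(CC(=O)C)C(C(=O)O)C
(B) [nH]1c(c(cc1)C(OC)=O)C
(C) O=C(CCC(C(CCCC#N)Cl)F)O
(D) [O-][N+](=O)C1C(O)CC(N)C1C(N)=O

B

[CX3](=O)[OX2H0][#6] describes a carbonyl carbon bonded to an oxygen that is itself bonded to carbon (no H on that O) (an ester).
(A) has a carboxylic acid group (-C(=O)OH) but the singly-bonded O carries H (OX2H1, not H0).
(B) contains a methyl-ester group (-C(=O)OCH3), which satisfies every atom and bond constraint.
(C) has a carboxylic acid group (-C(=O)OH) but the singly-bonded O carries H (OX2H1, not H0).
(D) has a primary amide (-C(=O)NH2) but the carbonyl is bonded to N, not to an O-C linkage.
So the answer is (B).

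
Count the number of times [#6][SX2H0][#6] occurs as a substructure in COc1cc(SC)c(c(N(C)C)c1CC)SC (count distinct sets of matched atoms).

2

[#6][SX2H0][#6] is the SMARTS for a thioether: an aliphatic sulfur bridging two carbons with no H on the sulfur.
The molecule carries 2 separate instances of a methylthio ether (-SCH3) meeting every constraint; each maps to a distinct set of atoms, giving 2 matches.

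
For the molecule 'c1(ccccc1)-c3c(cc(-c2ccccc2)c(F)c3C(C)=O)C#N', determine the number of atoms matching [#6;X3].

The query [#6;X3] means: any carbon (aromatic or not) with three total connections.
Check the 24 heavy atoms by environment: 18× c (aromatic, X3) → match; 1× C (X3) → match; 1× O (X1) → no; 1× C (X4) → no; 1× C (X2) → no; 1× N (X1) → no; 1× F (X1) → no.
Summing the matching environments: 18 + 1 = 19 matching atoms.

19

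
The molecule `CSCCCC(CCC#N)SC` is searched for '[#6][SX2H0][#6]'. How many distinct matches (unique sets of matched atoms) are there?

2

[#6][SX2H0][#6] is the SMARTS for a thioether: an aliphatic sulfur bridging two carbons with no H on the sulfur.
The molecule carries 2 separate instances of a methylthio ether (-SCH3) meeting every constraint; each maps to a distinct set of atoms, giving 2 matches.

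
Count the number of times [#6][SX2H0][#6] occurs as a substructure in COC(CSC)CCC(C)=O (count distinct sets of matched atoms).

1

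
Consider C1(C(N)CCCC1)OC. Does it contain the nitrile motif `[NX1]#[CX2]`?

No

The pattern [NX1]#[CX2] describes a nitrogen triple-bonded to a two-connected carbon — a nitrile.
The closest candidate here is a primary amino group (-NH2), but the nitrogen is NX3 (three connections), not NX1 triple-bonded. No other fragment satisfies the full query, so there is no match.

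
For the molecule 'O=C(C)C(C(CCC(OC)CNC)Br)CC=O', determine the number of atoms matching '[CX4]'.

10

Check the 17 heavy atoms by environment: 10× C (X4) → match; 1× N (X3) → no; 1× O (X2) → no; 2× C (X3) → no; 2× O (X1) → no; 1× Br (X1) → no.
That gives 10 matching atoms.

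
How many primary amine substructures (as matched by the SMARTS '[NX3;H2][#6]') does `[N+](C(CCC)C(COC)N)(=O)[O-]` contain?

1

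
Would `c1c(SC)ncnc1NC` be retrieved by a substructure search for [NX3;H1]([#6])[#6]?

The pattern [NX3;H1]([#6])[#6] describes a trivalent nitrogen with one H, bonded to two carbons — a secondary amine.
The molecule carries an N-methylamino group (-NHCH3), whose atoms satisfy every constraint of the query, so the pattern matches.

Yes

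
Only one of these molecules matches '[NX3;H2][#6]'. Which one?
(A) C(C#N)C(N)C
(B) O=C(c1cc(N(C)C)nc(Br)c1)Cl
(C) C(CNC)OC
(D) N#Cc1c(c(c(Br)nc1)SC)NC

[NX3;H2][#6] describes a trivalent nitrogen with two H attached to carbon (a primary amine).
(A) contains a primary amino group (-NH2), which satisfies every atom and bond constraint.
(B) has a dimethylamino group (-N(CH3)2) but the nitrogen has H0, not H2.
(C) has an N-methylamino group (-NHCH3) but the nitrogen bears two carbons and only one H (H1), not H2.
(D) has an N-methylamino group (-NHCH3) but the nitrogen bears two carbons and only one H (H1), not H2.
So the answer is (A).

A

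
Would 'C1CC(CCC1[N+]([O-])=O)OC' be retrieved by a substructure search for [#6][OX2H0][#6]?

The pattern [#6][OX2H0][#6] describes an aliphatic oxygen bridging two carbons with no H on the oxygen — an ether.
The molecule carries a methoxy ether (-OCH3), whose atoms satisfy every constraint of the query, so the pattern matches.

Yes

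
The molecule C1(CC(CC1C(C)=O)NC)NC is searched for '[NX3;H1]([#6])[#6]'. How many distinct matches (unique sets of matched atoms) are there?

2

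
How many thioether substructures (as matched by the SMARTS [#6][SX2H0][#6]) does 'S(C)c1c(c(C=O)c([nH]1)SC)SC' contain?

3

[#6][SX2H0][#6] is the SMARTS for a thioether: an aliphatic sulfur bridging two carbons with no H on the sulfur.
The molecule carries 3 separate instances of a methylthio ether (-SCH3) meeting every constraint; each maps to a distinct set of atoms, giving 3 matches.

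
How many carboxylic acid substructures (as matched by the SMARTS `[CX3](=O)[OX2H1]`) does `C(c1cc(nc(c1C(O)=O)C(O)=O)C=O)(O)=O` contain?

[CX3](=O)[OX2H1] is the SMARTS for a carboxylic acid: an sp2 carbon double-bonded to O and single-bonded to an -OH oxygen.
The molecule carries 3 separate instances of a carboxylic acid group (-C(=O)OH) meeting every constraint; each maps to a distinct set of atoms, giving 3 matches.

3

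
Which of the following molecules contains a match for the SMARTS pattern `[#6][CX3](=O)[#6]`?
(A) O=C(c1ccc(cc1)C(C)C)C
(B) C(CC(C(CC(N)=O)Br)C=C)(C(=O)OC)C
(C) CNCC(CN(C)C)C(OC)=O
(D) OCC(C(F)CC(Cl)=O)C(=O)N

[#6][CX3](=O)[#6] describes a carbonyl carbon (no H) flanked by two carbons (a ketone).
(A) contains an acetyl/ketone group (-C(=O)CH3), which satisfies every atom and bond constraint.
(B) has a methyl-ester group (-C(=O)OCH3) but one neighbour of the carbonyl carbon is O, not C.
(C) has a methyl-ester group (-C(=O)OCH3) but one neighbour of the carbonyl carbon is O, not C.
(D) has a primary amide (-C(=O)NH2) but one neighbour of the carbonyl carbon is N, not C.
So the answer is (A).

A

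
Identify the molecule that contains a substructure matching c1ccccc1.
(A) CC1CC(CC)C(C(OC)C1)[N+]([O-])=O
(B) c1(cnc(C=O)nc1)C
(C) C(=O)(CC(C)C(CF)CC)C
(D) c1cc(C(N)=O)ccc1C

D

c1ccccc1 describes six aromatic carbons in a ring (a benzene ring).
(A) has a methyl group (-CH3) but no six-membered all-carbon aromatic ring is present.
(B) has a methyl group (-CH3) but no six-membered all-carbon aromatic ring is present.
(C) has a methyl group (-CH3) but no six-membered all-carbon aromatic ring is present.
(D) contains the required atom environment, so the pattern matches.
So the answer is (D).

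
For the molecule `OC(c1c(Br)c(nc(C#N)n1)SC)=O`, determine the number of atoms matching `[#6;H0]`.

Check the 14 heavy atoms by environment: 2× n (aromatic, H0) → no; 4× c (aromatic, H0) → match; 1× Br (H0) → no; 2× C (H0) → match; 1× N (H0) → no; 1× S (H0) → no; 1× C (H3) → no; 1× O (H0) → no; 1× O (H1) → no.
Summing the matching environments: 4 + 2 = 6 matching atoms.

6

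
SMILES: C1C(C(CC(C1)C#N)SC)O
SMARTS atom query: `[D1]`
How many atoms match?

The query [D1] means: atom with exactly one heavy-atom neighbour (degree 1).
Check the 11 heavy atoms by environment: 3× C (D3) → no; 4× C (D2) → no; 1× O (D1) → match; 1× S (D2) → no; 1× C (D1) → match; 1× N (D1) → match.
Summing the matching environments: 1 + 1 + 1 = 3 matching atoms.

3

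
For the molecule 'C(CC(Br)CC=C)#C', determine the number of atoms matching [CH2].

The query [CH2] means: aliphatic carbon with exactly two hydrogens.
Check the 8 heavy atoms by environment: 3× C (H2) → match; 3× C (H1) → no; 1× C (H0) → no; 1× Br (H0) → no.
That gives 3 matching atoms.

3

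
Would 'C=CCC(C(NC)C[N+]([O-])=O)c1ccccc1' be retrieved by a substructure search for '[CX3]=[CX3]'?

The pattern [CX3]=[CX3] describes a non-aromatic C=C double bond between two sp2 carbons — an alkene.
The molecule carries a vinyl group (-CH=CH2), whose atoms satisfy every constraint of the query, so the pattern matches.

Yes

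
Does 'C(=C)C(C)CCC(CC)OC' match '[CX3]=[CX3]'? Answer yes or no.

Yes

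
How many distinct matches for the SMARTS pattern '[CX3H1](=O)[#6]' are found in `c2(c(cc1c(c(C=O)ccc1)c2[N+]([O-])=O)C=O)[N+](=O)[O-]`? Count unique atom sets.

[CX3H1](=O)[#6] is the SMARTS for an aldehyde: an sp2 carbon with one H, double-bonded to O and single-bonded to carbon.
The molecule carries 2 separate instances of an aldehyde (-CHO) meeting every constraint; each maps to a distinct set of atoms, giving 2 matches.

2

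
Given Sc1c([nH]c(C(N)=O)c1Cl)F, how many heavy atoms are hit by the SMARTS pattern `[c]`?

4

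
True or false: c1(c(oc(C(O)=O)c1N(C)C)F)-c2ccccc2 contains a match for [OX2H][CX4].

The pattern [OX2H][CX4] describes a hydroxyl oxygen bound to an sp3 (X4) carbon — an aliphatic alcohol.
The closest candidate here is a carboxylic acid group (-C(=O)OH), but the -OH is on a CX3 carbonyl carbon, not a CX4 carbon. No other fragment satisfies the full query, so there is no match.

False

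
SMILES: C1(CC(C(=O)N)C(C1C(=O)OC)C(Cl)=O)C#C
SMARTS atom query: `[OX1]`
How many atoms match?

3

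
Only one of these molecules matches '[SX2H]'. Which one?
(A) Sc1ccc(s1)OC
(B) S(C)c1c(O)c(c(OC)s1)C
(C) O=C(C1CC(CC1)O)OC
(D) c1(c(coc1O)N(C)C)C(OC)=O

[SX2H] describes an aliphatic sulfur with two connections, one being H (a thiol).
(A) contains a thiol (-SH), which satisfies every atom and bond constraint.
(B) has a methylthio ether (-SCH3) but the sulfur has H0 (bonded to two carbons), not H1.
(C) has a hydroxyl group (-OH) but it is an -OH, not an -SH.
(D) has a hydroxyl group (-OH) but it is an -OH, not an -SH.
So the answer is (A).

A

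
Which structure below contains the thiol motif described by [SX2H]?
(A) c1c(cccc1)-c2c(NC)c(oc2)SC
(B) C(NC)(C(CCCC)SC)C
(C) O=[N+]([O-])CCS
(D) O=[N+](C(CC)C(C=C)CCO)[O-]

C

[SX2H] describes an aliphatic sulfur with two connections, one being H (a thiol).
(A) has a methylthio ether (-SCH3) but the sulfur has H0 (bonded to two carbons), not H1.
(B) has a methylthio ether (-SCH3) but the sulfur has H0 (bonded to two carbons), not H1.
(C) contains a thiol (-SH), which satisfies every atom and bond constraint.
(D) has a hydroxyl group (-OH) but it is an -OH, not an -SH.
So the answer is (C).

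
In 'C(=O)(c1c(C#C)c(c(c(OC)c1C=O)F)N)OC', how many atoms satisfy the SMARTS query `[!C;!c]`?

The query [!C;!c] means: neither aliphatic nor aromatic carbon — same as [!#6].
Check the 18 heavy atoms by environment: 6× c (aromatic) → no; 4× O → match; 6× C → no; 1× F → match; 1× N → match.
Summing the matching environments: 4 + 1 + 1 = 6 matching atoms.

6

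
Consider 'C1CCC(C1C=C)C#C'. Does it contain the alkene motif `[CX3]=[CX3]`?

Yes

The pattern [CX3]=[CX3] describes a non-aromatic C=C double bond between two sp2 carbons — an alkene.
The molecule carries a vinyl group (-CH=CH2), whose atoms satisfy every constraint of the query, so the pattern matches.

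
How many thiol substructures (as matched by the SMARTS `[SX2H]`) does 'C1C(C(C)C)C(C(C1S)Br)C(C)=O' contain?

[SX2H] is the SMARTS for a thiol: an aliphatic sulfur with two connections, one being H.
Exactly one fragment in the molecule meets all constraints, giving 1 match.

1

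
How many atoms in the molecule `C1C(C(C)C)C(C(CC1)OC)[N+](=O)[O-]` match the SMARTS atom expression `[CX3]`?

The query [CX3] means: C with X3: aliphatic carbon with exactly 3 total connections.
Check the 14 heavy atoms by environment: 10× C (X4) → no; 1× O (X2) → no; 1× N (charge +1, X3) → no; 1× O (charge -1, X1) → no; 1× O (X1) → no.
No environment satisfies the query, so 0 matching atoms.

0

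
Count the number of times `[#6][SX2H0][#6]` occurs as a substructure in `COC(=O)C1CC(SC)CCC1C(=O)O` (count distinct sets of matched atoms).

[#6][SX2H0][#6] is the SMARTS for a thioether: an aliphatic sulfur bridging two carbons with no H on the sulfur.
Exactly one fragment in the molecule meets all constraints, giving 1 match.

1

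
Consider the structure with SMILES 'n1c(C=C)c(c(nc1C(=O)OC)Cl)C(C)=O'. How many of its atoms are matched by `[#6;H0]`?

6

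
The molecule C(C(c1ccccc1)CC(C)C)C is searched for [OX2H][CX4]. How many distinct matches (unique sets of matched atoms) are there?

0

[OX2H][CX4] is the SMARTS for an aliphatic alcohol: a hydroxyl oxygen bound to an sp3 (X4) carbon.
No fragment in the molecule satisfies every constraint, giving 0 matches.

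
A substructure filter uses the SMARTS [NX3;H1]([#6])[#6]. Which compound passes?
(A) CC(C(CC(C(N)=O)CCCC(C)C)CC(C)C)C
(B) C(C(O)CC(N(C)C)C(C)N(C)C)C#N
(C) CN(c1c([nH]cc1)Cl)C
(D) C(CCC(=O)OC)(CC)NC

D

[NX3;H1]([#6])[#6] describes a trivalent nitrogen with one H, bonded to two carbons (a secondary amine).
(A) has a primary amide (-C(=O)NH2) but the -C(=O)NH2 nitrogen has H2, not H1.
(B) has a dimethylamino group (-N(CH3)2) but the nitrogen has H0, not H1.
(C) has a dimethylamino group (-N(CH3)2) but the nitrogen has H0, not H1.
(D) contains an N-methylamino group (-NHCH3), which satisfies every atom and bond constraint.
So the answer is (D).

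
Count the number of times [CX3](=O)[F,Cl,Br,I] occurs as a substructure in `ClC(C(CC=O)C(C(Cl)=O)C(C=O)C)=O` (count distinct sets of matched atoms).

2

[CX3](=O)[F,Cl,Br,I] is the SMARTS for an acyl halide: a carbonyl carbon bonded to a halogen.
The molecule carries 2 separate instances of an acyl chloride (-C(=O)Cl) meeting every constraint; each maps to a distinct set of atoms, giving 2 matches.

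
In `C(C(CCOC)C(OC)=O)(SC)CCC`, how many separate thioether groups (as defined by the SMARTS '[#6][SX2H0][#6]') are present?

1

[#6][SX2H0][#6] is the SMARTS for a thioether: an aliphatic sulfur bridging two carbons with no H on the sulfur.
Exactly one fragment in the molecule meets all constraints, giving 1 match.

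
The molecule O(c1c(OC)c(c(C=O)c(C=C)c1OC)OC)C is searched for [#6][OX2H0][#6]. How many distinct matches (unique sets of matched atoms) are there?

4

[#6][OX2H0][#6] is the SMARTS for an ether: an aliphatic oxygen bridging two carbons with no H on the oxygen.
The molecule carries 4 separate instances of a methoxy ether (-OCH3) meeting every constraint; each maps to a distinct set of atoms, giving 4 matches.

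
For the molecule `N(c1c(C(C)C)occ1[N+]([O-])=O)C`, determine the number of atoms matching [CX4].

4

The query [CX4] means: C with X4: aliphatic carbon with exactly 4 total connections (bonds + H).
Check the 13 heavy atoms by environment: 1× o (aromatic, X2) → no; 4× c (aromatic, X3) → no; 1× N (X3) → no; 4× C (X4) → match; 1× N (charge +1, X3) → no; 1× O (charge -1, X1) → no; 1× O (X1) → no.
That gives 4 matching atoms.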